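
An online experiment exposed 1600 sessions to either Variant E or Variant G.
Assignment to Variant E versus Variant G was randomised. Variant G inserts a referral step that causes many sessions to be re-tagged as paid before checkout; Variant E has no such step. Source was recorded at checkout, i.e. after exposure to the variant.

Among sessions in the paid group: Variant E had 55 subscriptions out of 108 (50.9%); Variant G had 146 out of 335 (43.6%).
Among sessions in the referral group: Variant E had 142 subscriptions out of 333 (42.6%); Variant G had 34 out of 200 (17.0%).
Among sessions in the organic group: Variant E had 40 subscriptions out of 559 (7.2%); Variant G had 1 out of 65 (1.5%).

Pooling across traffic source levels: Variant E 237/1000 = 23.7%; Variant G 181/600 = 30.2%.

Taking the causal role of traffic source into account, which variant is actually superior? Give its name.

Variant G

The traffic source-specific comparison favours Variant E throughout, but the pooled figures favour Variant G. The question is whether to condition on traffic source.
Traffic source lies on the pathway variant → traffic source → outcome, so adjusting for it blocks the indirect effect. For the total causal effect of variant, use the unadjusted pooled rates.
Pooled: Variant E 23.7% vs Variant G 30.2%; Variant G is higher overall.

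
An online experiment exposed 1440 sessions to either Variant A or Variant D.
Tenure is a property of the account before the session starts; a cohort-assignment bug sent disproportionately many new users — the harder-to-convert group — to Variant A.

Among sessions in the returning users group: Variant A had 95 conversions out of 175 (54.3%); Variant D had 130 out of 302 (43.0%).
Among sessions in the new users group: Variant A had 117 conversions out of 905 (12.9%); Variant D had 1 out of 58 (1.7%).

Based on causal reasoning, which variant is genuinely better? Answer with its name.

Variant A

The user tenure-specific comparison favours Variant A throughout, but the pooled figures favour Variant D. The question is whether to condition on user tenure.
User tenure satisfies the back-door criterion: it is not a descendant of the variant, and it blocks the spurious path from variant to outcome. Adjusting for it (i.e., using the within-user tenure rates) gives the causal effect.
Within each level — returning users: 54.3% vs 43.0%; new users: 12.9% vs 1.7% — Variant A is higher every time.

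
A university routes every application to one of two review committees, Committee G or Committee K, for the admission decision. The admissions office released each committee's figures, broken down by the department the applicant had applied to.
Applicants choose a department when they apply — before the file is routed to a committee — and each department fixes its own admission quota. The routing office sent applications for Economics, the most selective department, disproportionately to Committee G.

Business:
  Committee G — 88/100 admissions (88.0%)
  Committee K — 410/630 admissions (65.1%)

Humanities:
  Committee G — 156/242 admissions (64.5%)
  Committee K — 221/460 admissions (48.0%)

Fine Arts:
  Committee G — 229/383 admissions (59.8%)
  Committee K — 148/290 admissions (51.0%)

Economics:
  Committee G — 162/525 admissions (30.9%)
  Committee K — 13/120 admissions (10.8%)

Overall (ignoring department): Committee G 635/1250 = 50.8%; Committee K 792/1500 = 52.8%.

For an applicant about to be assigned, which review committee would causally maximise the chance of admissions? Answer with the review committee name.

Within every department level Committee G has the higher rate, yet pooled Committee K does — Simpson's reversal.
Nothing the review committee does changes department; the imbalance is an allocation artefact. With department also predicting the outcome, the pooled figure is confounded, and the within-stratum comparison is the causal one.
Within each level — Business: 88.0% vs 65.1%; Humanities: 64.5% vs 48.0%; Fine Arts: 59.8% vs 51.0%; Economics: 30.9% vs 10.8% — Committee G is higher every time.

Committee G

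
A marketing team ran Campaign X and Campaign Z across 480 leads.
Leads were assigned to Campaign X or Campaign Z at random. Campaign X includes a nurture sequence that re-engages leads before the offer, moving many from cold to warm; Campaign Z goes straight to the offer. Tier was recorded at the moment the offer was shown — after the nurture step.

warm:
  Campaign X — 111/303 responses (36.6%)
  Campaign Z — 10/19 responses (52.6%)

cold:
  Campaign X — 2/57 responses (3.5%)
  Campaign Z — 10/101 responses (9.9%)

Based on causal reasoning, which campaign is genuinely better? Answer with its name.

The stratified and pooled comparisons disagree (Campaign Z wins within each engagement tier; Campaign X wins overall), so the answer turns on the causal role of engagement tier.
The distribution of engagement tier is itself part of what the campaign does — it is an intermediate outcome. Holding it fixed would remove that part of the effect; the total effect is the pooled difference.
Pooled: Campaign X 31.4% vs Campaign Z 16.7%; Campaign X is higher overall.

Campaign X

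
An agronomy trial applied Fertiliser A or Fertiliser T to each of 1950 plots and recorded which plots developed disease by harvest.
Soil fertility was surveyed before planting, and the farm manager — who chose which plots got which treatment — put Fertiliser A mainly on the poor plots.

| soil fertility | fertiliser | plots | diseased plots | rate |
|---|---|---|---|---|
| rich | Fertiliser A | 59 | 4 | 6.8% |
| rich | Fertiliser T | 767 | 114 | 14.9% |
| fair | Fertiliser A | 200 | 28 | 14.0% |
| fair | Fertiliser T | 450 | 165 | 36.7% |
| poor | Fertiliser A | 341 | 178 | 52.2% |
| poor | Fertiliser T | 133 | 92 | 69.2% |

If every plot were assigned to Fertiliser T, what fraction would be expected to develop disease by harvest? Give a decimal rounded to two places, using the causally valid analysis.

Fertiliser A is lower inside every soil fertility stratum but Fertiliser T is lower in aggregate. Whether to stratify depends on how soil fertility relates to the fertiliser.
Soil fertility is set before the fertiliser has any effect — it is not caused by the fertiliser — and it independently drives the outcome. That makes it a confounder, so the causal comparison is within soil fertility levels.
Standardising Fertiliser T to the population soil fertility mix: 0.424·114/767 + 0.333·165/450 + 0.243·92/133 = 0.353.

0.35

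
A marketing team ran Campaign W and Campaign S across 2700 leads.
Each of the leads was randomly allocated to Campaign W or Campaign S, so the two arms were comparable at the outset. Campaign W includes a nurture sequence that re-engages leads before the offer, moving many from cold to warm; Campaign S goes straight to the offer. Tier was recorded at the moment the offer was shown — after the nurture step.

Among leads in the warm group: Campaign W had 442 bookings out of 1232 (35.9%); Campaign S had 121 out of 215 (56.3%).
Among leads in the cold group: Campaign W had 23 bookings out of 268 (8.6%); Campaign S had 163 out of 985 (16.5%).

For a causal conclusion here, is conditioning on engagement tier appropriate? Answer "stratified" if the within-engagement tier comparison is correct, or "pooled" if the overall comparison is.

Engagement tier is recorded after the campaign and is itself shifted by it — it sits on the causal path from campaign to outcome. Conditioning on a mediator would strip out part of the effect we want; the pooled comparison gives the total causal effect.
Pooled: Campaign W 31.0% vs Campaign S 23.7%; Campaign W is higher overall.

pooled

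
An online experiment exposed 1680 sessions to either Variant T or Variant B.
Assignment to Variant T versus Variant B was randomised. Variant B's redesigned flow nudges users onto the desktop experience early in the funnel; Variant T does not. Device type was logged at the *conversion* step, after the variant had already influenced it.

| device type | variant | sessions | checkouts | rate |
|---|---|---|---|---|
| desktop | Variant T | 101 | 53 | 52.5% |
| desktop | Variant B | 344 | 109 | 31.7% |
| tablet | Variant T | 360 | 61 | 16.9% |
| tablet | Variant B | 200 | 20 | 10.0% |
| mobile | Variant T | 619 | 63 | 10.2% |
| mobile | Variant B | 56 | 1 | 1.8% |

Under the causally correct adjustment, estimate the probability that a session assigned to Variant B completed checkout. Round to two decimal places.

0.22

Within every device type level Variant T has the higher rate, yet pooled Variant B does — Simpson's reversal.
Device type lies on the pathway variant → device type → outcome, so adjusting for it blocks the indirect effect. For the total causal effect of variant, use the unadjusted pooled rates.
So P(outcome | do(Variant B)) is just the pooled rate for Variant B: 130/600 = 0.217.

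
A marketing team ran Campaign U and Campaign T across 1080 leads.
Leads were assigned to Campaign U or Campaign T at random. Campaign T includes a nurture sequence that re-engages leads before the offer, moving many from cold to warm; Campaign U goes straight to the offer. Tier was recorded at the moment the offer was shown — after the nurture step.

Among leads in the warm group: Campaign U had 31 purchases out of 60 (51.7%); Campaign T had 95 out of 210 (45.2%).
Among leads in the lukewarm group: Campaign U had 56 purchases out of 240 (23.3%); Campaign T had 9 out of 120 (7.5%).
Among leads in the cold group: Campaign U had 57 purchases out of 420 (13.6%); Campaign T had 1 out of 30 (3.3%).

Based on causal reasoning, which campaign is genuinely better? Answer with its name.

Engagement tier here is a post-treatment variable shaped by the campaign; conditioning on it would introduce bias rather than remove it. The overall comparison is the causal one.
Pooled: Campaign U 20.0% vs Campaign T 29.2%; Campaign T is higher overall.

Campaign T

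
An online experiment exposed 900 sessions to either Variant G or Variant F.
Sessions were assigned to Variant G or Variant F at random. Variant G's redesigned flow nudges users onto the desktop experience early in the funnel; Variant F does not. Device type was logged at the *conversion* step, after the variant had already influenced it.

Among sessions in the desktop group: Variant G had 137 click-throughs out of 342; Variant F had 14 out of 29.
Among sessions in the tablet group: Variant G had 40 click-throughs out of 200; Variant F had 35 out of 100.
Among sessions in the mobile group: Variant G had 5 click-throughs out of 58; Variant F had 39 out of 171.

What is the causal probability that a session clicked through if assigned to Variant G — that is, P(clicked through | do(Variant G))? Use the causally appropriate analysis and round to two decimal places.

0.30

Device type is downstream of the variant. One should not condition on a consequence of treatment, so the overall rates are the right comparison.
So P(outcome | do(Variant G)) is just the pooled rate for Variant G: 182/600 = 0.303.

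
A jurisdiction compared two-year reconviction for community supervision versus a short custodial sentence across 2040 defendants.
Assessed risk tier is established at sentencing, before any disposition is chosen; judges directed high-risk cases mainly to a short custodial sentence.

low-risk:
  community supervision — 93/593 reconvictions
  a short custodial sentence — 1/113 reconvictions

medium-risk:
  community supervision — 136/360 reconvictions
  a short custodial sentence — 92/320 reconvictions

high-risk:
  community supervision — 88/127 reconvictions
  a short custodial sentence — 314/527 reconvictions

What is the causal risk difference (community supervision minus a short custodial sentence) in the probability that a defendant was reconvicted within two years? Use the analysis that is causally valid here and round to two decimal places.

+0.11

The assessed risk tier-specific comparison favours a short custodial sentence throughout, but the pooled figures favour community supervision. The question is whether to condition on assessed risk tier.
The imbalance in assessed risk tier arose from how defendants were allocated, not from anything the disposition did; and assessed risk tier independently affects the outcome. The pooled gap is confounded — condition on assessed risk tier.
Adjusting over the population distribution of assessed risk tier: 0.346·(0.157−0.009) + 0.333·(0.378−0.287) + 0.321·(0.693−0.596) = +0.112.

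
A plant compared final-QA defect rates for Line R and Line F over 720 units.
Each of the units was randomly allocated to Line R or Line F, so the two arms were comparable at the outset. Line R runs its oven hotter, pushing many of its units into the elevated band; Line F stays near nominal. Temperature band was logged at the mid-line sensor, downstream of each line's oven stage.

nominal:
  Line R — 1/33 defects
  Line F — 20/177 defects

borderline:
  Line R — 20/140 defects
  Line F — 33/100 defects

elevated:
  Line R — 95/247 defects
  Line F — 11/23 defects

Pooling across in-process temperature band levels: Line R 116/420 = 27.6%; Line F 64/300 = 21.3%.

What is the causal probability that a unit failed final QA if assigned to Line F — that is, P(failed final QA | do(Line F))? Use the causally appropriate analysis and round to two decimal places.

The stratified and pooled comparisons disagree (Line R wins within each in-process temperature band; Line F wins overall), so the answer turns on the causal role of in-process temperature band.
In-process temperature band is recorded after the line and is itself shifted by it — it sits on the causal path from line to outcome. Conditioning on a mediator would strip out part of the effect we want; the pooled comparison gives the total causal effect.
So P(outcome | do(Line F)) is just the pooled rate for Line F: 64/300 = 0.213.

0.21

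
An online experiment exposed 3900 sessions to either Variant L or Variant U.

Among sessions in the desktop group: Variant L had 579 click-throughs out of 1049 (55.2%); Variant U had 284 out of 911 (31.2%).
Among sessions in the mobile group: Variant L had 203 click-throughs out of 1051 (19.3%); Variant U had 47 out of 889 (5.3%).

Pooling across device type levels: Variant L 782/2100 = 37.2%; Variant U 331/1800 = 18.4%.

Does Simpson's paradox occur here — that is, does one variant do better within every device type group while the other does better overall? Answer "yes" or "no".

no

Within each device type level (desktop 55.2% vs 31.2%; mobile 19.3% vs 5.3%), Variant L has the higher rate every time. Pooled: 37.2% vs 18.4% — Variant L has the higher rate overall. They agree.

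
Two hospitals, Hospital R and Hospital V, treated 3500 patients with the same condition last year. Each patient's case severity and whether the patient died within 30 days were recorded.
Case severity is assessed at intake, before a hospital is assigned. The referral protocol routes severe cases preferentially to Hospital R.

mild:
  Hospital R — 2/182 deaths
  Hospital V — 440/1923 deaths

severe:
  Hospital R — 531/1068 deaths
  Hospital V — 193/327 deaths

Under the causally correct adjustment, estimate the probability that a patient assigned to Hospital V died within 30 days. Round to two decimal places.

0.37

Case severity differs across hospitals for reasons unrelated to any effect of the hospital itself, and it separately predicts the outcome — a classic confounder. We must compare within case severity levels.
Standardising Hospital V to the population case severity mix: 0.601·440/1923 + 0.399·193/327 = 0.373.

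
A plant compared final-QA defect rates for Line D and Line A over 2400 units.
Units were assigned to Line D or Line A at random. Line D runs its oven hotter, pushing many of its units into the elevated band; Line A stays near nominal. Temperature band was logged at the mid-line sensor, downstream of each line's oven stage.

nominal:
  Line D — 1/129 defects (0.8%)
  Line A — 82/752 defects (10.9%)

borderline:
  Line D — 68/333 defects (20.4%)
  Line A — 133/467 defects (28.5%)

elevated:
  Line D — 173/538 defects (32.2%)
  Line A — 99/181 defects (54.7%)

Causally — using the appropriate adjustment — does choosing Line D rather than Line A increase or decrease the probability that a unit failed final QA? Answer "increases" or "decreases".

Stratifying would compare lines among units the lines themselves sorted into in-process temperature band groups — a form of selection on an intermediate. The unconditioned pooled rates give the total causal effect.
Pooled: Line D 24.2% vs Line A 22.4%; Line A is lower overall.

increases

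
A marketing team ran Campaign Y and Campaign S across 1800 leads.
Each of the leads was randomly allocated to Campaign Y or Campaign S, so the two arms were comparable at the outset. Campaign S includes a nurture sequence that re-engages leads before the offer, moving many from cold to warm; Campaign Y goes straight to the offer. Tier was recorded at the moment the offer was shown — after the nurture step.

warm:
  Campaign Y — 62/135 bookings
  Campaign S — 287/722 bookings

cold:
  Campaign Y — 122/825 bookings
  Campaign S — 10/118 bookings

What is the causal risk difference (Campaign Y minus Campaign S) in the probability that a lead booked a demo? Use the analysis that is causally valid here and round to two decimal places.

The engagement tier-specific comparison favours Campaign Y throughout, but the pooled figures favour Campaign S. The question is whether to condition on engagement tier.
The distribution of engagement tier is itself part of what the campaign does — it is an intermediate outcome. Holding it fixed would remove that part of the effect; the total effect is the pooled difference.
The causal difference is the pooled difference: 0.192 − 0.354 = -0.162.

-0.16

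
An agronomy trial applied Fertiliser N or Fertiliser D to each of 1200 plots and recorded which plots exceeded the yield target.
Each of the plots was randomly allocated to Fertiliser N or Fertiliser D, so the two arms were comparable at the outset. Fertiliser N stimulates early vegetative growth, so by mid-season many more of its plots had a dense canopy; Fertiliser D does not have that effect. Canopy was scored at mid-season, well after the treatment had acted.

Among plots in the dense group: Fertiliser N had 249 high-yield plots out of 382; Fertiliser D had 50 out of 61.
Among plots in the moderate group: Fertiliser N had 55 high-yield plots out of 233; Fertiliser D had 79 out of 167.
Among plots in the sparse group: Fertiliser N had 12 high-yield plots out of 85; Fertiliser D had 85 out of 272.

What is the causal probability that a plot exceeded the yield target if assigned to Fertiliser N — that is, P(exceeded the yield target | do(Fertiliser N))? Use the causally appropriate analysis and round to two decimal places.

Fertiliser D is higher inside every mid-season canopy stratum but Fertiliser N is higher in aggregate. Whether to stratify depends on how mid-season canopy relates to the fertiliser.
Mid-season canopy lies on the pathway fertiliser → mid-season canopy → outcome, so adjusting for it blocks the indirect effect. For the total causal effect of fertiliser, use the unadjusted pooled rates.
So P(outcome | do(Fertiliser N)) is just the pooled rate for Fertiliser N: 316/700 = 0.451.

0.45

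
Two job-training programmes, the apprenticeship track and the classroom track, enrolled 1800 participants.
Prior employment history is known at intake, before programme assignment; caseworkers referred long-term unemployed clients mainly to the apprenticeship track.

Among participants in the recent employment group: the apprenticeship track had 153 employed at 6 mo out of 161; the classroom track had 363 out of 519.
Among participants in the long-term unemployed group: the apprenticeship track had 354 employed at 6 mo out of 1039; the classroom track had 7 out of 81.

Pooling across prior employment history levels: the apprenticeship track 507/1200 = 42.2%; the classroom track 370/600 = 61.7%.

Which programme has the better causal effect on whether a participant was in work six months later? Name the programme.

Here prior employment history is a common cause — it drives both which programme a case falls under and the outcome. The crude comparison mixes populations; the stratum-specific rates are the causally relevant ones.
Within each level — recent employment: 95.0% vs 69.9%; long-term unemployed: 34.1% vs 8.6% — the apprenticeship track is higher every time.

the apprenticeship track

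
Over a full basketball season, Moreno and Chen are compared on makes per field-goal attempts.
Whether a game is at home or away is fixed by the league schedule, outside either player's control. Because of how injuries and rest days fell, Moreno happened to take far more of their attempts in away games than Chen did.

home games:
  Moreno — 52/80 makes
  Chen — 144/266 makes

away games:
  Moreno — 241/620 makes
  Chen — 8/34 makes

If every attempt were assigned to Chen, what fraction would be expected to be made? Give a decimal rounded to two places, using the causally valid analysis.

The game venue-specific comparison favours Moreno throughout, but the pooled figures favour Chen. The question is whether to condition on game venue.
Game venue is set before the player has any effect — it is not caused by the player — and it independently drives the outcome. That makes it a confounder, so the causal comparison is within game venue levels.
Standardising Chen to the population game venue mix: 0.346·144/266 + 0.654·8/34 = 0.341.

0.34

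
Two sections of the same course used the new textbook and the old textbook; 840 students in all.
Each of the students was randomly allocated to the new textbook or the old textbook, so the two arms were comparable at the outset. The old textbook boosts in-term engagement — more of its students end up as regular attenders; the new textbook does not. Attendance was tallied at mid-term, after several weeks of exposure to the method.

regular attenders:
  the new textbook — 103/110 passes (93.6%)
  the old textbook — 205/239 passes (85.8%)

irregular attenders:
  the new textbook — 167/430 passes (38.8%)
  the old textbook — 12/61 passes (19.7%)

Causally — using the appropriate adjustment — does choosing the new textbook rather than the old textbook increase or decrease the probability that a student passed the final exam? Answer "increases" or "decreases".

The distribution of mid-term attendance is itself part of what the teaching method does — it is an intermediate outcome. Holding it fixed would remove that part of the effect; the total effect is the pooled difference.
Pooled: the new textbook 50.0% vs the old textbook 72.3%; the old textbook is higher overall.

decreases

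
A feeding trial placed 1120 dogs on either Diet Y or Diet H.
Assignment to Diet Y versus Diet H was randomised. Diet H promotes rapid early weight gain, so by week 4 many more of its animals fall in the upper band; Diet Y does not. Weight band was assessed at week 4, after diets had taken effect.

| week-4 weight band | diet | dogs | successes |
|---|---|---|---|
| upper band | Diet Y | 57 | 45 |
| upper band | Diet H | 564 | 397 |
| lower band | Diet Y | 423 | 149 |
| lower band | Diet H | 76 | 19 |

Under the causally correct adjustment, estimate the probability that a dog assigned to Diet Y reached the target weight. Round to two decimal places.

Week-4 weight band is recorded after the diet and is itself shifted by it — it sits on the causal path from diet to outcome. Conditioning on a mediator would strip out part of the effect we want; the pooled comparison gives the total causal effect.
So P(outcome | do(Diet Y)) is just the pooled rate for Diet Y: 194/480 = 0.404.

0.40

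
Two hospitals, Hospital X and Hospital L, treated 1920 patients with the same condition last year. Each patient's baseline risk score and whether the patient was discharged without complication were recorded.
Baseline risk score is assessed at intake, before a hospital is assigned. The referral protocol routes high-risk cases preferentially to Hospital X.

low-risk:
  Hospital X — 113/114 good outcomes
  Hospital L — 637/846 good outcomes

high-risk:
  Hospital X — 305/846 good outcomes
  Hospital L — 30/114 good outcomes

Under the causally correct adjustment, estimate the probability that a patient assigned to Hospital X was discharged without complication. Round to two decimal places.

Here baseline risk score is a common cause — it drives both which hospital a case falls under and the outcome. The crude comparison mixes populations; the stratum-specific rates are the causally relevant ones.
Standardising Hospital X to the population baseline risk score mix: 0.500·113/114 + 0.500·305/846 = 0.676.

0.68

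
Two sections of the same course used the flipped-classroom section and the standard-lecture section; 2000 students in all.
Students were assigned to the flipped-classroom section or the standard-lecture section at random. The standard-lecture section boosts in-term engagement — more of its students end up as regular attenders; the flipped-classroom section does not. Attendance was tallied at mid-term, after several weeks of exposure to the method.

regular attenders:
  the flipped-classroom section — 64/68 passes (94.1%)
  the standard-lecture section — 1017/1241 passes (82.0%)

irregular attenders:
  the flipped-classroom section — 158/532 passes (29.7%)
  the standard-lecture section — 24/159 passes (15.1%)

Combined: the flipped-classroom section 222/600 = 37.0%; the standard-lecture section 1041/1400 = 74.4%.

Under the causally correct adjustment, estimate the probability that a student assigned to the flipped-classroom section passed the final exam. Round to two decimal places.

0.37

The mid-term attendance-specific comparison favours the flipped-classroom section throughout, but the pooled figures favour the standard-lecture section. The question is whether to condition on mid-term attendance.
Because the teaching method influences mid-term attendance, mid-term attendance is a post-treatment mediator, not a confounder. Stratifying on it would bias the estimate; the causal effect is the crude pooled difference.
So P(outcome | do(the flipped-classroom section)) is just the pooled rate for the flipped-classroom section: 222/600 = 0.370.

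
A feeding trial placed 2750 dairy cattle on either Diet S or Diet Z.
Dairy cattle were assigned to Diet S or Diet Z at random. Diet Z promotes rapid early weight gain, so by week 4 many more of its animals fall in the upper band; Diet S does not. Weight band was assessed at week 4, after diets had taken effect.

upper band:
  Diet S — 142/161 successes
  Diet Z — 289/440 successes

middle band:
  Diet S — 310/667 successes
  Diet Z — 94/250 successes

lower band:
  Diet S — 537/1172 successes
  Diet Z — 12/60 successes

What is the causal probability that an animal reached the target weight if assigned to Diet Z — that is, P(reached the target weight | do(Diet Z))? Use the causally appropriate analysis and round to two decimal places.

0.53

Week-4 weight band here is a post-treatment variable shaped by the diet; conditioning on it would introduce bias rather than remove it. The overall comparison is the causal one.
So P(outcome | do(Diet Z)) is just the pooled rate for Diet Z: 395/750 = 0.527.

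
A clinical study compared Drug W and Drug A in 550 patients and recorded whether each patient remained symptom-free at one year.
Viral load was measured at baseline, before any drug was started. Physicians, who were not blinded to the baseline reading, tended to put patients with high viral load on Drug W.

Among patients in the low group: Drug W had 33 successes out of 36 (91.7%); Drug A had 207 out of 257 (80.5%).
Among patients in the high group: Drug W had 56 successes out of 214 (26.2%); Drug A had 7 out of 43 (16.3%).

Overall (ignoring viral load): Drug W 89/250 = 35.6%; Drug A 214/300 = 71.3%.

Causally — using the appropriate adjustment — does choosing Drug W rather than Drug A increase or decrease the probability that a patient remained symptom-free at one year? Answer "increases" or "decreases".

Viral load differs across drugs for reasons unrelated to any effect of the drug itself, and it separately predicts the outcome — a classic confounder. We must compare within viral load levels.
Within each level — low: 91.7% vs 80.5%; high: 26.2% vs 16.3% — Drug W is higher every time.

increases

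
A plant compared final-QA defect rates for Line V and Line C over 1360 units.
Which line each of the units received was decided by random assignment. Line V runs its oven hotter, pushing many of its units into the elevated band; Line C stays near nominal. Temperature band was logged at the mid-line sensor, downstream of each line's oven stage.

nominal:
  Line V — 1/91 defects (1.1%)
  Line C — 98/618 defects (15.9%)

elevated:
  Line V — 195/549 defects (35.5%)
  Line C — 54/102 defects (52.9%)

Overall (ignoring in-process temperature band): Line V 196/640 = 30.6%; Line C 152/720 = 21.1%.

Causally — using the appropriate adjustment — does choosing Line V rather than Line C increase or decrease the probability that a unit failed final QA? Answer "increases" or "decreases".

increases

The distribution of in-process temperature band is itself part of what the line does — it is an intermediate outcome. Holding it fixed would remove that part of the effect; the total effect is the pooled difference.
Pooled: Line V 30.6% vs Line C 21.1%; Line C is lower overall.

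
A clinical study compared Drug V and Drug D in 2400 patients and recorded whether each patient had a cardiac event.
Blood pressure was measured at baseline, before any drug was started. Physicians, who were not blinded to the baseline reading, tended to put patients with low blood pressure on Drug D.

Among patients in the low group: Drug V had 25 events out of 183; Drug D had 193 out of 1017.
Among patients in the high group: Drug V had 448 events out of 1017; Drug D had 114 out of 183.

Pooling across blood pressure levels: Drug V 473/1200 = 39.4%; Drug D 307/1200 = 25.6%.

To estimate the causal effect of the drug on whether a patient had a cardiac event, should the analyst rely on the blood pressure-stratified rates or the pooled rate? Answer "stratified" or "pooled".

Within every blood pressure level Drug V has the lower rate, yet pooled Drug D does — Simpson's reversal.
Blood pressure is set before the drug has any effect — it is not caused by the drug — and it independently drives the outcome. That makes it a confounder, so the causal comparison is within blood pressure levels.
Within each level — low: 13.7% vs 19.0%; high: 44.1% vs 62.3% — Drug V is lower every time.

stratified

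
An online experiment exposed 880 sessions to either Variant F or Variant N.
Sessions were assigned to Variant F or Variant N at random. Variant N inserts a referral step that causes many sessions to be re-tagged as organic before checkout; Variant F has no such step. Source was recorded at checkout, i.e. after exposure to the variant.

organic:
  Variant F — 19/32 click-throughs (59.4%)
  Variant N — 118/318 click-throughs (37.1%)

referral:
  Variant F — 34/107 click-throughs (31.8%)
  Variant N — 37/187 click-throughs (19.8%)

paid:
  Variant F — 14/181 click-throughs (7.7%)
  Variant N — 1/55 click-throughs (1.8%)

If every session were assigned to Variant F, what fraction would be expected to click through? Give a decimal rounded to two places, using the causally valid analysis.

Within every traffic source level Variant F has the higher rate, yet pooled Variant N does — Simpson's reversal.
Traffic source is recorded after the variant and is itself shifted by it — it sits on the causal path from variant to outcome. Conditioning on a mediator would strip out part of the effect we want; the pooled comparison gives the total causal effect.
So P(outcome | do(Variant F)) is just the pooled rate for Variant F: 67/320 = 0.209.

0.21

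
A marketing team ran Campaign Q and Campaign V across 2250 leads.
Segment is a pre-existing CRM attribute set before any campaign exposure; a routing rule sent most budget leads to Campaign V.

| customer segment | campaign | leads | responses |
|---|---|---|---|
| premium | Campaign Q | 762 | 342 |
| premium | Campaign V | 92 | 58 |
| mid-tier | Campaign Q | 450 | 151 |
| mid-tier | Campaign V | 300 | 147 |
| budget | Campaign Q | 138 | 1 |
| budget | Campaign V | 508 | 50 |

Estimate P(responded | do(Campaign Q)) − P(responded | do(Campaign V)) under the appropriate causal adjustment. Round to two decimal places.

Campaign V is higher inside every customer segment stratum but Campaign Q is higher in aggregate. Whether to stratify depends on how customer segment relates to the campaign.
Customer segment is set before the campaign has any effect — it is not caused by the campaign — and it independently drives the outcome. That makes it a confounder, so the causal comparison is within customer segment levels.
Adjusting over the population distribution of customer segment: 0.380·(0.449−0.630) + 0.333·(0.336−0.490) + 0.287·(0.007−0.098) = -0.147.

-0.15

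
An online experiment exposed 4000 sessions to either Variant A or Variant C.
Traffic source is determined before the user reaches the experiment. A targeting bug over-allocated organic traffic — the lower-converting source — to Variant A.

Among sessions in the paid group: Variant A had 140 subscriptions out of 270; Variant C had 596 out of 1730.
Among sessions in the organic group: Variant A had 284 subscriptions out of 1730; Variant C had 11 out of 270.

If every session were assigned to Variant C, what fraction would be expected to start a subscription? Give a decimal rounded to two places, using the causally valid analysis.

Nothing the variant does changes traffic source; the imbalance is an allocation artefact. With traffic source also predicting the outcome, the pooled figure is confounded, and the within-stratum comparison is the causal one.
Standardising Variant C to the population traffic source mix: 0.500·596/1730 + 0.500·11/270 = 0.193.

0.19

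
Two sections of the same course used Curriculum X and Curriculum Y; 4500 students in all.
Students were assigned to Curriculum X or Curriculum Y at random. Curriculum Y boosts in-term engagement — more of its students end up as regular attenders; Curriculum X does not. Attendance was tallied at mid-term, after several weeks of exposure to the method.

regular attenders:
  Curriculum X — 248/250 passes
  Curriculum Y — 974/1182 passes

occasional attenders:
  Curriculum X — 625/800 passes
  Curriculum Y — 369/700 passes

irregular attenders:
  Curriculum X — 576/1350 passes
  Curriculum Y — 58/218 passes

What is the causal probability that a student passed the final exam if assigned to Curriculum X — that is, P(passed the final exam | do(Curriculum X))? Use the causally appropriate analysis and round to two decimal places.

0.60

Mid-term attendance is downstream of the teaching method. One should not condition on a consequence of treatment, so the overall rates are the right comparison.
So P(outcome | do(Curriculum X)) is just the pooled rate for Curriculum X: 1449/2400 = 0.604.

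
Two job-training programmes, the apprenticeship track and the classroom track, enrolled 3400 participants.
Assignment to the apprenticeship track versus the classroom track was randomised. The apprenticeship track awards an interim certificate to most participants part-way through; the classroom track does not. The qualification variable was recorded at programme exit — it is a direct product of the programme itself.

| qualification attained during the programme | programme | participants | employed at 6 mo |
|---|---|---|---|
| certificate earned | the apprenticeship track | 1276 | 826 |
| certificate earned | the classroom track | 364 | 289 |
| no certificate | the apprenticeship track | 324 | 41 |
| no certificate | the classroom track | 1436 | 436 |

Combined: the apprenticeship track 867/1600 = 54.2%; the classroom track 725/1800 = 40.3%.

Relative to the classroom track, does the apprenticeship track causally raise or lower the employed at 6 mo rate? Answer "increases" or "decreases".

increases

Within every qualification attained during the programme level the classroom track has the higher rate, yet pooled the apprenticeship track does — Simpson's reversal.
The distribution of qualification attained during the programme is itself part of what the programme does — it is an intermediate outcome. Holding it fixed would remove that part of the effect; the total effect is the pooled difference.
Pooled: the apprenticeship track 54.2% vs the classroom track 40.3%; the apprenticeship track is higher overall.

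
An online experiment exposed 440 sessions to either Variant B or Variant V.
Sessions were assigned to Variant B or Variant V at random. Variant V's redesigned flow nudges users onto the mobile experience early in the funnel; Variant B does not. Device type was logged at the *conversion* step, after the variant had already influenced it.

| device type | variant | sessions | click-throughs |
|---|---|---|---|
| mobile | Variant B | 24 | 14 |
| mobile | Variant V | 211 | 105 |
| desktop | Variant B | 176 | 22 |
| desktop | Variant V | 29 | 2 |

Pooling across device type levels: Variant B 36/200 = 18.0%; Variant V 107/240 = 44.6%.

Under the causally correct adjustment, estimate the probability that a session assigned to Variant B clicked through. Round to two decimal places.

Variant B is higher inside every device type stratum but Variant V is higher in aggregate. Whether to stratify depends on how device type relates to the variant.
The distribution of device type is itself part of what the variant does — it is an intermediate outcome. Holding it fixed would remove that part of the effect; the total effect is the pooled difference.
So P(outcome | do(Variant B)) is just the pooled rate for Variant B: 36/200 = 0.180.

0.18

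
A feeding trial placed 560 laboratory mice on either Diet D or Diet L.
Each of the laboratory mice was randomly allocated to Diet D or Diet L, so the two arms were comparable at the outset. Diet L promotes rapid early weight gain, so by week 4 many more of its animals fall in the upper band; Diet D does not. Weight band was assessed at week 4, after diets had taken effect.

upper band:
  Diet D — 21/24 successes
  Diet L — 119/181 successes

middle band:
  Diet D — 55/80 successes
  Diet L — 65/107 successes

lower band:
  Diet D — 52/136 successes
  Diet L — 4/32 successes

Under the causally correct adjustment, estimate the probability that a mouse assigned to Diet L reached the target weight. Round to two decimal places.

0.59

Week-4 weight band is downstream of the diet. One should not condition on a consequence of treatment, so the overall rates are the right comparison.
So P(outcome | do(Diet L)) is just the pooled rate for Diet L: 188/320 = 0.588.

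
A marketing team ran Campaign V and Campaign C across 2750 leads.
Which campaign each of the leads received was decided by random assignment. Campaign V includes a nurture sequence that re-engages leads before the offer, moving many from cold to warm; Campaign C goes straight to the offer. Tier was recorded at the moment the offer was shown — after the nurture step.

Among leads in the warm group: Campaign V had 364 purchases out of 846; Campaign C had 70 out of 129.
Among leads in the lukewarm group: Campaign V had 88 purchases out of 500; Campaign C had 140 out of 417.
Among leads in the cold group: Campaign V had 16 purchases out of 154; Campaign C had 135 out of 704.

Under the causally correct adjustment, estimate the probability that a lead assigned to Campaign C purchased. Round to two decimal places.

0.28

Within every engagement tier level Campaign C has the higher rate, yet pooled Campaign V does — Simpson's reversal.
Because the campaign influences engagement tier, engagement tier is a post-treatment mediator, not a confounder. Stratifying on it would bias the estimate; the causal effect is the crude pooled difference.
So P(outcome | do(Campaign C)) is just the pooled rate for Campaign C: 345/1250 = 0.276.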